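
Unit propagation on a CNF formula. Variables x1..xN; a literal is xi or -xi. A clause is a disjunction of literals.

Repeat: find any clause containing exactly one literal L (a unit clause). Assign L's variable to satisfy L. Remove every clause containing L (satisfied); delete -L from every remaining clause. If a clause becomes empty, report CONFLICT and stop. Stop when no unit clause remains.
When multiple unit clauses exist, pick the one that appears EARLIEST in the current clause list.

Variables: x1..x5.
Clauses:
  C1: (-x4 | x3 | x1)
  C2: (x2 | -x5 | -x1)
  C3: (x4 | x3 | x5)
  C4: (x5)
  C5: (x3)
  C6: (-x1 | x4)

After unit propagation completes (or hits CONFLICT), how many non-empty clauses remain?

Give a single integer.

Answer: 2

Derivation:
unit clause [5] forces x5=T; simplify:
  drop -5 from [2, -5, -1] -> [2, -1]
  satisfied 2 clause(s); 4 remain; assigned so far: [5]
unit clause [3] forces x3=T; simplify:
  satisfied 2 clause(s); 2 remain; assigned so far: [3, 5]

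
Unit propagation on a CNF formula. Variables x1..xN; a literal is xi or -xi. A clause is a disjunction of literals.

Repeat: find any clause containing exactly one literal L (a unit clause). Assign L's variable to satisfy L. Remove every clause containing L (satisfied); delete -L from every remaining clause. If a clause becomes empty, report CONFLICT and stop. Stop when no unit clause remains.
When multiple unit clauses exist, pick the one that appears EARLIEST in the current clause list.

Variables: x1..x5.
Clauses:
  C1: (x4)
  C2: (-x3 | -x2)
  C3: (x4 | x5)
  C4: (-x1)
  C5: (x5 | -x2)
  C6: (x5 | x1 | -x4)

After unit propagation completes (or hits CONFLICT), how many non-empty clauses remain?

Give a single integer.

Answer: 1

Derivation:
unit clause [4] forces x4=T; simplify:
  drop -4 from [5, 1, -4] -> [5, 1]
  satisfied 2 clause(s); 4 remain; assigned so far: [4]
unit clause [-1] forces x1=F; simplify:
  drop 1 from [5, 1] -> [5]
  satisfied 1 clause(s); 3 remain; assigned so far: [1, 4]
unit clause [5] forces x5=T; simplify:
  satisfied 2 clause(s); 1 remain; assigned so far: [1, 4, 5]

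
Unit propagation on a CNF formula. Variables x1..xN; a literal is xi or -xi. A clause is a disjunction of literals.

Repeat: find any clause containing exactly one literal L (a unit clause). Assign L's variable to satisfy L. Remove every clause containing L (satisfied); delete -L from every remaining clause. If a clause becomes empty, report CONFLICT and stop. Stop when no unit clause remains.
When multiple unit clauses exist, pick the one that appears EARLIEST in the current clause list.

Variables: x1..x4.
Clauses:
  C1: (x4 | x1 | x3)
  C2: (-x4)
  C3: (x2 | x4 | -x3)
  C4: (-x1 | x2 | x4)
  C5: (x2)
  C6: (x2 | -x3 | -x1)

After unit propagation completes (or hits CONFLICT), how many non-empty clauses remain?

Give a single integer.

unit clause [-4] forces x4=F; simplify:
  drop 4 from [4, 1, 3] -> [1, 3]
  drop 4 from [2, 4, -3] -> [2, -3]
  drop 4 from [-1, 2, 4] -> [-1, 2]
  satisfied 1 clause(s); 5 remain; assigned so far: [4]
unit clause [2] forces x2=T; simplify:
  satisfied 4 clause(s); 1 remain; assigned so far: [2, 4]

Answer: 1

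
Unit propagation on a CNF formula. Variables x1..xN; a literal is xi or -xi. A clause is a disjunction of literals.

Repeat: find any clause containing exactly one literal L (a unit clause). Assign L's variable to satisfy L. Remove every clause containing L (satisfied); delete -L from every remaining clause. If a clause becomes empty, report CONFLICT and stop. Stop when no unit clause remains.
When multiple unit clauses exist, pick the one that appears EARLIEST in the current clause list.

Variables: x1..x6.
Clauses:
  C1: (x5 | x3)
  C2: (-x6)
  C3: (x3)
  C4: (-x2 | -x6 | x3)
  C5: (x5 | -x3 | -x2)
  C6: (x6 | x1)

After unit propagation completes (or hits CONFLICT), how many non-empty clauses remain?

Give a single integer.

unit clause [-6] forces x6=F; simplify:
  drop 6 from [6, 1] -> [1]
  satisfied 2 clause(s); 4 remain; assigned so far: [6]
unit clause [3] forces x3=T; simplify:
  drop -3 from [5, -3, -2] -> [5, -2]
  satisfied 2 clause(s); 2 remain; assigned so far: [3, 6]
unit clause [1] forces x1=T; simplify:
  satisfied 1 clause(s); 1 remain; assigned so far: [1, 3, 6]

Answer: 1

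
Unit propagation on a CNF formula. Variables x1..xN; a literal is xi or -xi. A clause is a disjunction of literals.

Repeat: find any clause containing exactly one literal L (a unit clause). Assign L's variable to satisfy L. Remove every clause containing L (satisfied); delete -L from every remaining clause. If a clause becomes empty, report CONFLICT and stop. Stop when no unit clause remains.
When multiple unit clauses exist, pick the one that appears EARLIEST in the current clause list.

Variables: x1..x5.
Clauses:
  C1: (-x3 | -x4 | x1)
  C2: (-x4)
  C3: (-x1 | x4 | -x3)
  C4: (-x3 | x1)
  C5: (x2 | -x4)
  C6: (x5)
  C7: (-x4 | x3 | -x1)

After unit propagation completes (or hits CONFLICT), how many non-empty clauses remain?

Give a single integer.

unit clause [-4] forces x4=F; simplify:
  drop 4 from [-1, 4, -3] -> [-1, -3]
  satisfied 4 clause(s); 3 remain; assigned so far: [4]
unit clause [5] forces x5=T; simplify:
  satisfied 1 clause(s); 2 remain; assigned so far: [4, 5]

Answer: 2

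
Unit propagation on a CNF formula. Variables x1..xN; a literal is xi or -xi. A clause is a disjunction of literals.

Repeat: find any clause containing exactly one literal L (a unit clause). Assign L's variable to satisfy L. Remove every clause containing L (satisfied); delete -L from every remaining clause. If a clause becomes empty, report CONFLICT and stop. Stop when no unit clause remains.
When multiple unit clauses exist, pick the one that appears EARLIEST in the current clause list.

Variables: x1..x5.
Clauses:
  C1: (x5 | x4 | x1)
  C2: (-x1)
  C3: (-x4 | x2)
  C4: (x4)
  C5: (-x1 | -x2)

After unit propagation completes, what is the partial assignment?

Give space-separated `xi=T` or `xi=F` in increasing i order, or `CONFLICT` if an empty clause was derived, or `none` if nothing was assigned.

unit clause [-1] forces x1=F; simplify:
  drop 1 from [5, 4, 1] -> [5, 4]
  satisfied 2 clause(s); 3 remain; assigned so far: [1]
unit clause [4] forces x4=T; simplify:
  drop -4 from [-4, 2] -> [2]
  satisfied 2 clause(s); 1 remain; assigned so far: [1, 4]
unit clause [2] forces x2=T; simplify:
  satisfied 1 clause(s); 0 remain; assigned so far: [1, 2, 4]

Answer: x1=F x2=T x4=T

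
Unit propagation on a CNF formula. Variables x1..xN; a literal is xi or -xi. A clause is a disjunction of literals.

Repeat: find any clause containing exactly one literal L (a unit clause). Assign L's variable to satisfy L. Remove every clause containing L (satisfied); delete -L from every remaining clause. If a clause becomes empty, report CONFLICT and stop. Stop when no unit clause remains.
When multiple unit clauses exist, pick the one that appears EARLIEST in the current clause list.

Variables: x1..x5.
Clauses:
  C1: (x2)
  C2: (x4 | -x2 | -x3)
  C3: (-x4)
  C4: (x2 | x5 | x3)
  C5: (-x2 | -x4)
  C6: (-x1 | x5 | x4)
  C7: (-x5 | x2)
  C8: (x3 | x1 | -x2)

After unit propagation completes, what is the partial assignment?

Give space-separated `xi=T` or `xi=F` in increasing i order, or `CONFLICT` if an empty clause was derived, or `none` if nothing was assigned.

unit clause [2] forces x2=T; simplify:
  drop -2 from [4, -2, -3] -> [4, -3]
  drop -2 from [-2, -4] -> [-4]
  drop -2 from [3, 1, -2] -> [3, 1]
  satisfied 3 clause(s); 5 remain; assigned so far: [2]
unit clause [-4] forces x4=F; simplify:
  drop 4 from [4, -3] -> [-3]
  drop 4 from [-1, 5, 4] -> [-1, 5]
  satisfied 2 clause(s); 3 remain; assigned so far: [2, 4]
unit clause [-3] forces x3=F; simplify:
  drop 3 from [3, 1] -> [1]
  satisfied 1 clause(s); 2 remain; assigned so far: [2, 3, 4]
unit clause [1] forces x1=T; simplify:
  drop -1 from [-1, 5] -> [5]
  satisfied 1 clause(s); 1 remain; assigned so far: [1, 2, 3, 4]
unit clause [5] forces x5=T; simplify:
  satisfied 1 clause(s); 0 remain; assigned so far: [1, 2, 3, 4, 5]

Answer: x1=T x2=T x3=F x4=F x5=T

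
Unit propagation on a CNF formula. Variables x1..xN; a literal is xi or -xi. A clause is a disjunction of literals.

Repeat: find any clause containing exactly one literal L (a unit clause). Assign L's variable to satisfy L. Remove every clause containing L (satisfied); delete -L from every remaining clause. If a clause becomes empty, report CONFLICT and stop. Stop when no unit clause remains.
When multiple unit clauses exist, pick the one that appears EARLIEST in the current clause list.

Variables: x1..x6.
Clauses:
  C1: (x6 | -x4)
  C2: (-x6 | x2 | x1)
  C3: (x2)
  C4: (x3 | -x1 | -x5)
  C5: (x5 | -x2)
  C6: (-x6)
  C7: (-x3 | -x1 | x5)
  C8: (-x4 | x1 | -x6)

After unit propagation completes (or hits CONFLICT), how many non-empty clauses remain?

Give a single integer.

unit clause [2] forces x2=T; simplify:
  drop -2 from [5, -2] -> [5]
  satisfied 2 clause(s); 6 remain; assigned so far: [2]
unit clause [5] forces x5=T; simplify:
  drop -5 from [3, -1, -5] -> [3, -1]
  satisfied 2 clause(s); 4 remain; assigned so far: [2, 5]
unit clause [-6] forces x6=F; simplify:
  drop 6 from [6, -4] -> [-4]
  satisfied 2 clause(s); 2 remain; assigned so far: [2, 5, 6]
unit clause [-4] forces x4=F; simplify:
  satisfied 1 clause(s); 1 remain; assigned so far: [2, 4, 5, 6]

Answer: 1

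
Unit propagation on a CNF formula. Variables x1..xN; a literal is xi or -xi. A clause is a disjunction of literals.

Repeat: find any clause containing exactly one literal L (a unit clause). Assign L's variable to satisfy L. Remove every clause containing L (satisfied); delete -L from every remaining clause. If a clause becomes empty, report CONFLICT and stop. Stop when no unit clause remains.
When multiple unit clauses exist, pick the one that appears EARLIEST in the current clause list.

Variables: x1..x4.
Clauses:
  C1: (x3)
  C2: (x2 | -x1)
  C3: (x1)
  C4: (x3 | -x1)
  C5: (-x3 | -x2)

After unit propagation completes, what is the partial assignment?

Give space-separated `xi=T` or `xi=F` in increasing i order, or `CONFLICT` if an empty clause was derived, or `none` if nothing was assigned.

Answer: CONFLICT

Derivation:
unit clause [3] forces x3=T; simplify:
  drop -3 from [-3, -2] -> [-2]
  satisfied 2 clause(s); 3 remain; assigned so far: [3]
unit clause [1] forces x1=T; simplify:
  drop -1 from [2, -1] -> [2]
  satisfied 1 clause(s); 2 remain; assigned so far: [1, 3]
unit clause [2] forces x2=T; simplify:
  drop -2 from [-2] -> [] (empty!)
  satisfied 1 clause(s); 1 remain; assigned so far: [1, 2, 3]
CONFLICT (empty clause)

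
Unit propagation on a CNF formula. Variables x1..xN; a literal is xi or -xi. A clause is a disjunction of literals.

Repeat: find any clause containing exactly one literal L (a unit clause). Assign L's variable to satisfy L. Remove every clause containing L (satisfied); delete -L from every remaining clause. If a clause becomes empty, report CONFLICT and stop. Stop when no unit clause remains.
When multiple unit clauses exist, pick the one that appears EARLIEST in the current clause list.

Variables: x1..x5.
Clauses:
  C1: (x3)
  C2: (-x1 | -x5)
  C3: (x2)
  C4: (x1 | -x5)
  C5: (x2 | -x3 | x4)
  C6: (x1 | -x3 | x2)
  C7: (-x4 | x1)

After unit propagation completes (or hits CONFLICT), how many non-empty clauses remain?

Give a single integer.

Answer: 3

Derivation:
unit clause [3] forces x3=T; simplify:
  drop -3 from [2, -3, 4] -> [2, 4]
  drop -3 from [1, -3, 2] -> [1, 2]
  satisfied 1 clause(s); 6 remain; assigned so far: [3]
unit clause [2] forces x2=T; simplify:
  satisfied 3 clause(s); 3 remain; assigned so far: [2, 3]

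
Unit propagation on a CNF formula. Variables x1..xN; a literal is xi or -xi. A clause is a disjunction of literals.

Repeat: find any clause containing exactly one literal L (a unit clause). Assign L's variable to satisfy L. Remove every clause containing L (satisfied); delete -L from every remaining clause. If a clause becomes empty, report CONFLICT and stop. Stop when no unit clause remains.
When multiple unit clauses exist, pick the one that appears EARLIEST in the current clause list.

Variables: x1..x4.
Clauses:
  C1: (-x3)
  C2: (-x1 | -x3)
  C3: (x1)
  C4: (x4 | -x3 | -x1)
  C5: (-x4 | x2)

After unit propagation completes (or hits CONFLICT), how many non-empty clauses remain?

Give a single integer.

Answer: 1

Derivation:
unit clause [-3] forces x3=F; simplify:
  satisfied 3 clause(s); 2 remain; assigned so far: [3]
unit clause [1] forces x1=T; simplify:
  satisfied 1 clause(s); 1 remain; assigned so far: [1, 3]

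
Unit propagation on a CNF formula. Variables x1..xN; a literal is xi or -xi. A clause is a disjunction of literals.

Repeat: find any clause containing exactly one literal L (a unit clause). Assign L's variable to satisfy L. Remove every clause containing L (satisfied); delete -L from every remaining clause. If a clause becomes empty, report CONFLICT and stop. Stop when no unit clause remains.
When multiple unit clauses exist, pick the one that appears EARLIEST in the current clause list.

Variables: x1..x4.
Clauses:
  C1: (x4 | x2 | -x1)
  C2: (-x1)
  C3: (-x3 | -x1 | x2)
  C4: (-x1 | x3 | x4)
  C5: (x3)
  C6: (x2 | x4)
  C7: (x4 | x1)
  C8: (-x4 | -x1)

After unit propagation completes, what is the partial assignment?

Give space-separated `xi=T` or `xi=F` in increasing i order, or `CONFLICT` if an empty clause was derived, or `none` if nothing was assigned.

unit clause [-1] forces x1=F; simplify:
  drop 1 from [4, 1] -> [4]
  satisfied 5 clause(s); 3 remain; assigned so far: [1]
unit clause [3] forces x3=T; simplify:
  satisfied 1 clause(s); 2 remain; assigned so far: [1, 3]
unit clause [4] forces x4=T; simplify:
  satisfied 2 clause(s); 0 remain; assigned so far: [1, 3, 4]

Answer: x1=F x3=T x4=T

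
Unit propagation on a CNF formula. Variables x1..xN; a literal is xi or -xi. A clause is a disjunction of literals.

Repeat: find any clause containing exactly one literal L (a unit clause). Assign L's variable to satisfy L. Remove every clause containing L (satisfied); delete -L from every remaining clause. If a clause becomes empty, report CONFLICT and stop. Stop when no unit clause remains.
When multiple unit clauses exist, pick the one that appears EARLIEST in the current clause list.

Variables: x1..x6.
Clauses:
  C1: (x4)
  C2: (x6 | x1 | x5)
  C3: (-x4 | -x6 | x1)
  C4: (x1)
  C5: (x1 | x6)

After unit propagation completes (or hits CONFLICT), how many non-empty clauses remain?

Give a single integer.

unit clause [4] forces x4=T; simplify:
  drop -4 from [-4, -6, 1] -> [-6, 1]
  satisfied 1 clause(s); 4 remain; assigned so far: [4]
unit clause [1] forces x1=T; simplify:
  satisfied 4 clause(s); 0 remain; assigned so far: [1, 4]

Answer: 0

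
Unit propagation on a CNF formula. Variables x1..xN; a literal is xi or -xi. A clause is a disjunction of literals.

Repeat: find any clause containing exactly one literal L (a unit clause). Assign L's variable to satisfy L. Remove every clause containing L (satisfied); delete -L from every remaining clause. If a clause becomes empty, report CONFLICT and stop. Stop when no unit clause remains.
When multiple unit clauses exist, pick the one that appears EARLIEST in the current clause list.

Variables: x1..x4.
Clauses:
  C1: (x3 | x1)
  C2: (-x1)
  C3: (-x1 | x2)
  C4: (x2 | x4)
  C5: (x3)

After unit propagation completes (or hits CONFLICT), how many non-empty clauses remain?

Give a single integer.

Answer: 1

Derivation:
unit clause [-1] forces x1=F; simplify:
  drop 1 from [3, 1] -> [3]
  satisfied 2 clause(s); 3 remain; assigned so far: [1]
unit clause [3] forces x3=T; simplify:
  satisfied 2 clause(s); 1 remain; assigned so far: [1, 3]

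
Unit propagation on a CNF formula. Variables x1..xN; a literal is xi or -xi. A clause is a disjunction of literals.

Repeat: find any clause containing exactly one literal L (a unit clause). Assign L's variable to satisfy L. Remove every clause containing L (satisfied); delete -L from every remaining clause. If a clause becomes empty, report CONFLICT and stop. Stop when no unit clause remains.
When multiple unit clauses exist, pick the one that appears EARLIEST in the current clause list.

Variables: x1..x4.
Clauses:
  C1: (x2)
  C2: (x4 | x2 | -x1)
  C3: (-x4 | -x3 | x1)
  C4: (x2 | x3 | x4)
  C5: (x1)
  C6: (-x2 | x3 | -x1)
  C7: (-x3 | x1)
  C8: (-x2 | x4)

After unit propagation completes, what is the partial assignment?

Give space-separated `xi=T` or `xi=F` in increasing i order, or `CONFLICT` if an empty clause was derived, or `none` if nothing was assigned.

unit clause [2] forces x2=T; simplify:
  drop -2 from [-2, 3, -1] -> [3, -1]
  drop -2 from [-2, 4] -> [4]
  satisfied 3 clause(s); 5 remain; assigned so far: [2]
unit clause [1] forces x1=T; simplify:
  drop -1 from [3, -1] -> [3]
  satisfied 3 clause(s); 2 remain; assigned so far: [1, 2]
unit clause [3] forces x3=T; simplify:
  satisfied 1 clause(s); 1 remain; assigned so far: [1, 2, 3]
unit clause [4] forces x4=T; simplify:
  satisfied 1 clause(s); 0 remain; assigned so far: [1, 2, 3, 4]

Answer: x1=T x2=T x3=T x4=T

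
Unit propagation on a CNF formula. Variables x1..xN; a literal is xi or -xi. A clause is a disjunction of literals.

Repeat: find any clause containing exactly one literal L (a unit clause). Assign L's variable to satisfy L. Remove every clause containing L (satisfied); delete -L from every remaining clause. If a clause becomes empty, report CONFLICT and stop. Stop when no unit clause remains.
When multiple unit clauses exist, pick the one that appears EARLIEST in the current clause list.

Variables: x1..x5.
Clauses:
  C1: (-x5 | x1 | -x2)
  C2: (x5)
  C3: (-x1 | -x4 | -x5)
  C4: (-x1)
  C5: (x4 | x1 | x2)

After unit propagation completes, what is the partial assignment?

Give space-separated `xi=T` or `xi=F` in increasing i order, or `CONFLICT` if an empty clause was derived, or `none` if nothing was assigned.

Answer: x1=F x2=F x4=T x5=T

Derivation:
unit clause [5] forces x5=T; simplify:
  drop -5 from [-5, 1, -2] -> [1, -2]
  drop -5 from [-1, -4, -5] -> [-1, -4]
  satisfied 1 clause(s); 4 remain; assigned so far: [5]
unit clause [-1] forces x1=F; simplify:
  drop 1 from [1, -2] -> [-2]
  drop 1 from [4, 1, 2] -> [4, 2]
  satisfied 2 clause(s); 2 remain; assigned so far: [1, 5]
unit clause [-2] forces x2=F; simplify:
  drop 2 from [4, 2] -> [4]
  satisfied 1 clause(s); 1 remain; assigned so far: [1, 2, 5]
unit clause [4] forces x4=T; simplify:
  satisfied 1 clause(s); 0 remain; assigned so far: [1, 2, 4, 5]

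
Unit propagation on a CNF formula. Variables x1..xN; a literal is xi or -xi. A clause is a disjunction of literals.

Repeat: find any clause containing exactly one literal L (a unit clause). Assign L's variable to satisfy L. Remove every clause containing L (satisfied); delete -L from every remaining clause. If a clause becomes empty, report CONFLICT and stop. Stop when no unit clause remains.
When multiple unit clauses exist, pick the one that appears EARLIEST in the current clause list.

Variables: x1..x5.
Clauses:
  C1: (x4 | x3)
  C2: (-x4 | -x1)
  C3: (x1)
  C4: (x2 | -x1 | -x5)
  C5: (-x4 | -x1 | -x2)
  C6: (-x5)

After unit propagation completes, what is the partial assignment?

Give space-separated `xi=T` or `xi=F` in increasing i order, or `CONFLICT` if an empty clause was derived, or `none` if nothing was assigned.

Answer: x1=T x3=T x4=F x5=F

Derivation:
unit clause [1] forces x1=T; simplify:
  drop -1 from [-4, -1] -> [-4]
  drop -1 from [2, -1, -5] -> [2, -5]
  drop -1 from [-4, -1, -2] -> [-4, -2]
  satisfied 1 clause(s); 5 remain; assigned so far: [1]
unit clause [-4] forces x4=F; simplify:
  drop 4 from [4, 3] -> [3]
  satisfied 2 clause(s); 3 remain; assigned so far: [1, 4]
unit clause [3] forces x3=T; simplify:
  satisfied 1 clause(s); 2 remain; assigned so far: [1, 3, 4]
unit clause [-5] forces x5=F; simplify:
  satisfied 2 clause(s); 0 remain; assigned so far: [1, 3, 4, 5]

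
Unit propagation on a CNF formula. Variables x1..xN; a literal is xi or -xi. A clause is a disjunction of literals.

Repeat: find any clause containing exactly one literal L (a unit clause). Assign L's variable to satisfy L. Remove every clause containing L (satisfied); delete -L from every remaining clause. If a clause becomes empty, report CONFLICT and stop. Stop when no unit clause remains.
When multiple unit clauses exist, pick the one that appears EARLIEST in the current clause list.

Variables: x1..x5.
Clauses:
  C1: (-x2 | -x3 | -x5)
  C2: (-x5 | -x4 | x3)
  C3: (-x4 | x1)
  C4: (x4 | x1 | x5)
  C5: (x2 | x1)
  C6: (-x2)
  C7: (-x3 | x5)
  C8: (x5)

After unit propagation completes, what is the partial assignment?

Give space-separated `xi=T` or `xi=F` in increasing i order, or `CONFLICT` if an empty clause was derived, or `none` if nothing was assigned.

unit clause [-2] forces x2=F; simplify:
  drop 2 from [2, 1] -> [1]
  satisfied 2 clause(s); 6 remain; assigned so far: [2]
unit clause [1] forces x1=T; simplify:
  satisfied 3 clause(s); 3 remain; assigned so far: [1, 2]
unit clause [5] forces x5=T; simplify:
  drop -5 from [-5, -4, 3] -> [-4, 3]
  satisfied 2 clause(s); 1 remain; assigned so far: [1, 2, 5]

Answer: x1=T x2=F x5=T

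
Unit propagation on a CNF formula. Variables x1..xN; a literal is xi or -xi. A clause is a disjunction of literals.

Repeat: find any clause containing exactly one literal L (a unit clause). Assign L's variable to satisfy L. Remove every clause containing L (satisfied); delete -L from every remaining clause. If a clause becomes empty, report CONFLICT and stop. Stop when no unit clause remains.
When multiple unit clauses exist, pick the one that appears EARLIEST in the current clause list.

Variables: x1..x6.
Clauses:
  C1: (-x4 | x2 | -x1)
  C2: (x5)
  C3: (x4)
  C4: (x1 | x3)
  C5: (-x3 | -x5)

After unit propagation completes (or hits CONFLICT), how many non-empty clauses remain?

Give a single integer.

unit clause [5] forces x5=T; simplify:
  drop -5 from [-3, -5] -> [-3]
  satisfied 1 clause(s); 4 remain; assigned so far: [5]
unit clause [4] forces x4=T; simplify:
  drop -4 from [-4, 2, -1] -> [2, -1]
  satisfied 1 clause(s); 3 remain; assigned so far: [4, 5]
unit clause [-3] forces x3=F; simplify:
  drop 3 from [1, 3] -> [1]
  satisfied 1 clause(s); 2 remain; assigned so far: [3, 4, 5]
unit clause [1] forces x1=T; simplify:
  drop -1 from [2, -1] -> [2]
  satisfied 1 clause(s); 1 remain; assigned so far: [1, 3, 4, 5]
unit clause [2] forces x2=T; simplify:
  satisfied 1 clause(s); 0 remain; assigned so far: [1, 2, 3, 4, 5]

Answer: 0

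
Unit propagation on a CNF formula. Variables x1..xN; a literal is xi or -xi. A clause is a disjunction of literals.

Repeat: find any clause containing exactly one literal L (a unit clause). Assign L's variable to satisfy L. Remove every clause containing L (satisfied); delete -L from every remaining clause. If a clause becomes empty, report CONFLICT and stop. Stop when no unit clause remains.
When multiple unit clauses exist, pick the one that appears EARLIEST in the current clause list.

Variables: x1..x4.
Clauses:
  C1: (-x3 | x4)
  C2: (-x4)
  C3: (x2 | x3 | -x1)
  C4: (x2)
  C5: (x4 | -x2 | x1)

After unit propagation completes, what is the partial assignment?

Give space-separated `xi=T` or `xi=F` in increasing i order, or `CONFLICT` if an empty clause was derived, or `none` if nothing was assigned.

Answer: x1=T x2=T x3=F x4=F

Derivation:
unit clause [-4] forces x4=F; simplify:
  drop 4 from [-3, 4] -> [-3]
  drop 4 from [4, -2, 1] -> [-2, 1]
  satisfied 1 clause(s); 4 remain; assigned so far: [4]
unit clause [-3] forces x3=F; simplify:
  drop 3 from [2, 3, -1] -> [2, -1]
  satisfied 1 clause(s); 3 remain; assigned so far: [3, 4]
unit clause [2] forces x2=T; simplify:
  drop -2 from [-2, 1] -> [1]
  satisfied 2 clause(s); 1 remain; assigned so far: [2, 3, 4]
unit clause [1] forces x1=T; simplify:
  satisfied 1 clause(s); 0 remain; assigned so far: [1, 2, 3, 4]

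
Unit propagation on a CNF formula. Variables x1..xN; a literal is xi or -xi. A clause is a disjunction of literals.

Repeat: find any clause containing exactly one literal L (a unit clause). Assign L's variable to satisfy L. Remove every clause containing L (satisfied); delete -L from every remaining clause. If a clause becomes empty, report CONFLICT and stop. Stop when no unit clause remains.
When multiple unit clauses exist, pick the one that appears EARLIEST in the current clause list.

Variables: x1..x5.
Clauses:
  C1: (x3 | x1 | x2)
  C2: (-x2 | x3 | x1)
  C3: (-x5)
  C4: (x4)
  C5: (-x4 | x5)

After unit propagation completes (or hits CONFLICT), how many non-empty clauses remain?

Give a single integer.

unit clause [-5] forces x5=F; simplify:
  drop 5 from [-4, 5] -> [-4]
  satisfied 1 clause(s); 4 remain; assigned so far: [5]
unit clause [4] forces x4=T; simplify:
  drop -4 from [-4] -> [] (empty!)
  satisfied 1 clause(s); 3 remain; assigned so far: [4, 5]
CONFLICT (empty clause)

Answer: 2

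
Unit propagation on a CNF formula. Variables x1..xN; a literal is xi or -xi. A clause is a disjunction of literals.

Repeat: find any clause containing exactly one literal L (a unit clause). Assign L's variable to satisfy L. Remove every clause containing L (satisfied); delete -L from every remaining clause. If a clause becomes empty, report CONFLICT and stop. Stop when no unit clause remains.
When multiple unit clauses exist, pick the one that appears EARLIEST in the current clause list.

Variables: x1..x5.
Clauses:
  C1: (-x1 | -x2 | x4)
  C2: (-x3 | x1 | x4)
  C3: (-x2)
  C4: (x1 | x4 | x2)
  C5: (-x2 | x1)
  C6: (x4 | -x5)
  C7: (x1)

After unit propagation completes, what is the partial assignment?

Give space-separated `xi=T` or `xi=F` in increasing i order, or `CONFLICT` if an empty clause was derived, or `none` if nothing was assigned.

Answer: x1=T x2=F

Derivation:
unit clause [-2] forces x2=F; simplify:
  drop 2 from [1, 4, 2] -> [1, 4]
  satisfied 3 clause(s); 4 remain; assigned so far: [2]
unit clause [1] forces x1=T; simplify:
  satisfied 3 clause(s); 1 remain; assigned so far: [1, 2]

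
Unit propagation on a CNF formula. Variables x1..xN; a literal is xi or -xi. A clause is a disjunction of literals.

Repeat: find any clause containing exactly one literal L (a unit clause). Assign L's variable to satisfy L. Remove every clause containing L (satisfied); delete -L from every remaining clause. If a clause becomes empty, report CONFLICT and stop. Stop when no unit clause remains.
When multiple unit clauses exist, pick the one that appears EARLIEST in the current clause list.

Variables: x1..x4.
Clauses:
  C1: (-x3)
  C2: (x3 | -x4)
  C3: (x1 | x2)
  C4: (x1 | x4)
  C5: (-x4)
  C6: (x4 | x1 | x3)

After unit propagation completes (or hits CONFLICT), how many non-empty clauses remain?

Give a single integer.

unit clause [-3] forces x3=F; simplify:
  drop 3 from [3, -4] -> [-4]
  drop 3 from [4, 1, 3] -> [4, 1]
  satisfied 1 clause(s); 5 remain; assigned so far: [3]
unit clause [-4] forces x4=F; simplify:
  drop 4 from [1, 4] -> [1]
  drop 4 from [4, 1] -> [1]
  satisfied 2 clause(s); 3 remain; assigned so far: [3, 4]
unit clause [1] forces x1=T; simplify:
  satisfied 3 clause(s); 0 remain; assigned so far: [1, 3, 4]

Answer: 0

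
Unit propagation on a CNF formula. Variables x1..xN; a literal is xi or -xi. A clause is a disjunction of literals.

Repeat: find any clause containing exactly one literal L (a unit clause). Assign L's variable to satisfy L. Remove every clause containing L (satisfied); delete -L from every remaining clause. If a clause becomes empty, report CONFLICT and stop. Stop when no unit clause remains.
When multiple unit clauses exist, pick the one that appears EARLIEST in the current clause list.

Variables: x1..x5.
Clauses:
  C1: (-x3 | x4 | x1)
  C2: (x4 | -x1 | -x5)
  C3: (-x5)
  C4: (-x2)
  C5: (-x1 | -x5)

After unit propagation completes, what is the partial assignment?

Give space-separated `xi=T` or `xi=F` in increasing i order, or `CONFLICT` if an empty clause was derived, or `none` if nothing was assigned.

Answer: x2=F x5=F

Derivation:
unit clause [-5] forces x5=F; simplify:
  satisfied 3 clause(s); 2 remain; assigned so far: [5]
unit clause [-2] forces x2=F; simplify:
  satisfied 1 clause(s); 1 remain; assigned so far: [2, 5]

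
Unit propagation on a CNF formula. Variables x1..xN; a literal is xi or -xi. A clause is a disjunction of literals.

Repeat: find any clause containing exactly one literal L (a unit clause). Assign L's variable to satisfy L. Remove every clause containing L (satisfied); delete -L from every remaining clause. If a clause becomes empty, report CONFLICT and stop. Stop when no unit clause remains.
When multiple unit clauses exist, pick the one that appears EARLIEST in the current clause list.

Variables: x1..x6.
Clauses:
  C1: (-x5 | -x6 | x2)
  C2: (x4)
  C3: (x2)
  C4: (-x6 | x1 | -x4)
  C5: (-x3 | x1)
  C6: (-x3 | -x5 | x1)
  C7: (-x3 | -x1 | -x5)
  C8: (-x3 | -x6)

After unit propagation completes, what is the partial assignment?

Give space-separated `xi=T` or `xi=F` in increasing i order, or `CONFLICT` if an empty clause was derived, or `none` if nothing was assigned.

unit clause [4] forces x4=T; simplify:
  drop -4 from [-6, 1, -4] -> [-6, 1]
  satisfied 1 clause(s); 7 remain; assigned so far: [4]
unit clause [2] forces x2=T; simplify:
  satisfied 2 clause(s); 5 remain; assigned so far: [2, 4]

Answer: x2=T x4=T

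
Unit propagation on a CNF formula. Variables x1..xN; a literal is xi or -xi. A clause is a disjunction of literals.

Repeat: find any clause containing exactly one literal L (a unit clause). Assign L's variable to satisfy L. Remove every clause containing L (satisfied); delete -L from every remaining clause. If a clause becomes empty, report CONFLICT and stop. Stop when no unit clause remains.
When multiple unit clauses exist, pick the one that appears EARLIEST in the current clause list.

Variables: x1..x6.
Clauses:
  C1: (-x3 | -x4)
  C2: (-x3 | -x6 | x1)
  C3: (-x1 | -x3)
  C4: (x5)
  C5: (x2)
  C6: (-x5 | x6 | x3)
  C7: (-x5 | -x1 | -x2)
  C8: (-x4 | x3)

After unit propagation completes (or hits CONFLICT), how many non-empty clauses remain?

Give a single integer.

unit clause [5] forces x5=T; simplify:
  drop -5 from [-5, 6, 3] -> [6, 3]
  drop -5 from [-5, -1, -2] -> [-1, -2]
  satisfied 1 clause(s); 7 remain; assigned so far: [5]
unit clause [2] forces x2=T; simplify:
  drop -2 from [-1, -2] -> [-1]
  satisfied 1 clause(s); 6 remain; assigned so far: [2, 5]
unit clause [-1] forces x1=F; simplify:
  drop 1 from [-3, -6, 1] -> [-3, -6]
  satisfied 2 clause(s); 4 remain; assigned so far: [1, 2, 5]

Answer: 4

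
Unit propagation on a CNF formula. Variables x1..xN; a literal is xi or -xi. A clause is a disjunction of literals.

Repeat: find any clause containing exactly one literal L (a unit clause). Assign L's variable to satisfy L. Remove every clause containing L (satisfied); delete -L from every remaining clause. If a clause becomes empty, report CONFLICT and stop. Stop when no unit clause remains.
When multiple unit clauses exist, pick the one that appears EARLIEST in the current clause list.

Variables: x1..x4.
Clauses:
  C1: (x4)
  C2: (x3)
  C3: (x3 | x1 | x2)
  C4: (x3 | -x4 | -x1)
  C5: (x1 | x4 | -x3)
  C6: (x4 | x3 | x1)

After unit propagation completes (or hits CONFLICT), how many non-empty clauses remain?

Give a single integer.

Answer: 0

Derivation:
unit clause [4] forces x4=T; simplify:
  drop -4 from [3, -4, -1] -> [3, -1]
  satisfied 3 clause(s); 3 remain; assigned so far: [4]
unit clause [3] forces x3=T; simplify:
  satisfied 3 clause(s); 0 remain; assigned so far: [3, 4]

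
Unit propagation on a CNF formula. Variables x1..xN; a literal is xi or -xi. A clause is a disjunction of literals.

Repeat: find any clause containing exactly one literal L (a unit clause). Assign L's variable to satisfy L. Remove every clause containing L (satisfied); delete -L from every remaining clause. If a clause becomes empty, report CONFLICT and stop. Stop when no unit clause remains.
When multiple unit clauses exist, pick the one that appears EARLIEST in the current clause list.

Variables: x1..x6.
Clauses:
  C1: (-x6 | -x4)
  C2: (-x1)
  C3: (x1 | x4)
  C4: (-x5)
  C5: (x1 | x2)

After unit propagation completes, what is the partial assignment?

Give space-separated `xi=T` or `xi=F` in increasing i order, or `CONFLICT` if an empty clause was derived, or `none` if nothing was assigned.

unit clause [-1] forces x1=F; simplify:
  drop 1 from [1, 4] -> [4]
  drop 1 from [1, 2] -> [2]
  satisfied 1 clause(s); 4 remain; assigned so far: [1]
unit clause [4] forces x4=T; simplify:
  drop -4 from [-6, -4] -> [-6]
  satisfied 1 clause(s); 3 remain; assigned so far: [1, 4]
unit clause [-6] forces x6=F; simplify:
  satisfied 1 clause(s); 2 remain; assigned so far: [1, 4, 6]
unit clause [-5] forces x5=F; simplify:
  satisfied 1 clause(s); 1 remain; assigned so far: [1, 4, 5, 6]
unit clause [2] forces x2=T; simplify:
  satisfied 1 clause(s); 0 remain; assigned so far: [1, 2, 4, 5, 6]

Answer: x1=F x2=T x4=T x5=F x6=F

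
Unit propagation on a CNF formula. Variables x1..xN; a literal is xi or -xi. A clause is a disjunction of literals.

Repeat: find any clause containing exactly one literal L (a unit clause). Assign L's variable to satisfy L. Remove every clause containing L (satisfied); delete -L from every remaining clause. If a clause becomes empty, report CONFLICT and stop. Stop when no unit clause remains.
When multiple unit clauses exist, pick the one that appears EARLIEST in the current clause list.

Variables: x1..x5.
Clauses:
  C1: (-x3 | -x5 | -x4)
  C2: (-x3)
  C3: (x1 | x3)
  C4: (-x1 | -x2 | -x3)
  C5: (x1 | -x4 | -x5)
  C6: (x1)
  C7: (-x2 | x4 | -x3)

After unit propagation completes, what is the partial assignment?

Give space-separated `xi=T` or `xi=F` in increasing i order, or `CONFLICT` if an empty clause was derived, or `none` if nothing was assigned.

Answer: x1=T x3=F

Derivation:
unit clause [-3] forces x3=F; simplify:
  drop 3 from [1, 3] -> [1]
  satisfied 4 clause(s); 3 remain; assigned so far: [3]
unit clause [1] forces x1=T; simplify:
  satisfied 3 clause(s); 0 remain; assigned so far: [1, 3]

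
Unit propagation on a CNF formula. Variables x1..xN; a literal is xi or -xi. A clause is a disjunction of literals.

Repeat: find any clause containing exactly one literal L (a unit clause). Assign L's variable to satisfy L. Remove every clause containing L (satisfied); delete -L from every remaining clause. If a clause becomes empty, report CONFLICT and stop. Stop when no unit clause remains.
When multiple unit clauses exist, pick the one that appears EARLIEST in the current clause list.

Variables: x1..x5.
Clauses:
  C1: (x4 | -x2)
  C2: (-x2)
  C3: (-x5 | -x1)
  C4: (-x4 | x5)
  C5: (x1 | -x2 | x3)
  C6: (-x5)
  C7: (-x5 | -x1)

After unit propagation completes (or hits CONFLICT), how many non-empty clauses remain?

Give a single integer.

Answer: 0

Derivation:
unit clause [-2] forces x2=F; simplify:
  satisfied 3 clause(s); 4 remain; assigned so far: [2]
unit clause [-5] forces x5=F; simplify:
  drop 5 from [-4, 5] -> [-4]
  satisfied 3 clause(s); 1 remain; assigned so far: [2, 5]
unit clause [-4] forces x4=F; simplify:
  satisfied 1 clause(s); 0 remain; assigned so far: [2, 4, 5]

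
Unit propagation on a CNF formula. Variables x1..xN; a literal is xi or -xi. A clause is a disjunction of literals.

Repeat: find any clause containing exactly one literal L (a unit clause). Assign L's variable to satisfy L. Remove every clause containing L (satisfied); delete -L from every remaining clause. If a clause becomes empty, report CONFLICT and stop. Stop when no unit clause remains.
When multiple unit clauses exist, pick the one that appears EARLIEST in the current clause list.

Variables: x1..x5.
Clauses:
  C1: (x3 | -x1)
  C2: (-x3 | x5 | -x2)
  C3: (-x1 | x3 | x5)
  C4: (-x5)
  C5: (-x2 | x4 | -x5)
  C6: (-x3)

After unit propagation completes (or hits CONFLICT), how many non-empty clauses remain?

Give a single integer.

Answer: 0

Derivation:
unit clause [-5] forces x5=F; simplify:
  drop 5 from [-3, 5, -2] -> [-3, -2]
  drop 5 from [-1, 3, 5] -> [-1, 3]
  satisfied 2 clause(s); 4 remain; assigned so far: [5]
unit clause [-3] forces x3=F; simplify:
  drop 3 from [3, -1] -> [-1]
  drop 3 from [-1, 3] -> [-1]
  satisfied 2 clause(s); 2 remain; assigned so far: [3, 5]
unit clause [-1] forces x1=F; simplify:
  satisfied 2 clause(s); 0 remain; assigned so far: [1, 3, 5]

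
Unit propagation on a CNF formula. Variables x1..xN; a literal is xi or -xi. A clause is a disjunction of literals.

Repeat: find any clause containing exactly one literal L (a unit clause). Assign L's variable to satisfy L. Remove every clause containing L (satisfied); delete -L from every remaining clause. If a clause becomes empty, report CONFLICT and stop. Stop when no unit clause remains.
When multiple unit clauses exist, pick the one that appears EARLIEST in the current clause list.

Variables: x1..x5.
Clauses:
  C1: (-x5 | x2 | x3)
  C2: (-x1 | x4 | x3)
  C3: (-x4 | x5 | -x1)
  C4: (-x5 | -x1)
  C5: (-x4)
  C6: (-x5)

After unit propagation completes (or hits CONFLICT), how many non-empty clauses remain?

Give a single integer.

Answer: 1

Derivation:
unit clause [-4] forces x4=F; simplify:
  drop 4 from [-1, 4, 3] -> [-1, 3]
  satisfied 2 clause(s); 4 remain; assigned so far: [4]
unit clause [-5] forces x5=F; simplify:
  satisfied 3 clause(s); 1 remain; assigned so far: [4, 5]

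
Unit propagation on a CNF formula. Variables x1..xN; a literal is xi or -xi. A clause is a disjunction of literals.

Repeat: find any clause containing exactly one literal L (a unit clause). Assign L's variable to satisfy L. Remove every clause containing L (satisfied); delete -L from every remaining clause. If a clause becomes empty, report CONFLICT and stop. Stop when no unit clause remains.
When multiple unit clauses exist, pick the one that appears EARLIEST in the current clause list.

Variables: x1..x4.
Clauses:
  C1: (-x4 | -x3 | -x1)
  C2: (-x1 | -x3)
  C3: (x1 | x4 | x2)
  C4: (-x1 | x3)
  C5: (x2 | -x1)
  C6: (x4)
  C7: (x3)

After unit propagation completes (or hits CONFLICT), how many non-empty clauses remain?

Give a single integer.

unit clause [4] forces x4=T; simplify:
  drop -4 from [-4, -3, -1] -> [-3, -1]
  satisfied 2 clause(s); 5 remain; assigned so far: [4]
unit clause [3] forces x3=T; simplify:
  drop -3 from [-3, -1] -> [-1]
  drop -3 from [-1, -3] -> [-1]
  satisfied 2 clause(s); 3 remain; assigned so far: [3, 4]
unit clause [-1] forces x1=F; simplify:
  satisfied 3 clause(s); 0 remain; assigned so far: [1, 3, 4]

Answer: 0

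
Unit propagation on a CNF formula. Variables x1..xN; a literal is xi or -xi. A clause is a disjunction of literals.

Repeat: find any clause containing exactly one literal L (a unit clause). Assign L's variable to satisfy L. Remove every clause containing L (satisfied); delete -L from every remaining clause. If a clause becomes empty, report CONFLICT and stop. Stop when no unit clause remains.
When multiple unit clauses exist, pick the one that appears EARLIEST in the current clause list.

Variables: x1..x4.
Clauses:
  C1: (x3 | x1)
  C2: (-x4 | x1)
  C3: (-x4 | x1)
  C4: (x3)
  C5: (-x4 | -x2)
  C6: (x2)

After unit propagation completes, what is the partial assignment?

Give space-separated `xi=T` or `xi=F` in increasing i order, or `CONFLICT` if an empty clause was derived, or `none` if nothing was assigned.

unit clause [3] forces x3=T; simplify:
  satisfied 2 clause(s); 4 remain; assigned so far: [3]
unit clause [2] forces x2=T; simplify:
  drop -2 from [-4, -2] -> [-4]
  satisfied 1 clause(s); 3 remain; assigned so far: [2, 3]
unit clause [-4] forces x4=F; simplify:
  satisfied 3 clause(s); 0 remain; assigned so far: [2, 3, 4]

Answer: x2=T x3=T x4=F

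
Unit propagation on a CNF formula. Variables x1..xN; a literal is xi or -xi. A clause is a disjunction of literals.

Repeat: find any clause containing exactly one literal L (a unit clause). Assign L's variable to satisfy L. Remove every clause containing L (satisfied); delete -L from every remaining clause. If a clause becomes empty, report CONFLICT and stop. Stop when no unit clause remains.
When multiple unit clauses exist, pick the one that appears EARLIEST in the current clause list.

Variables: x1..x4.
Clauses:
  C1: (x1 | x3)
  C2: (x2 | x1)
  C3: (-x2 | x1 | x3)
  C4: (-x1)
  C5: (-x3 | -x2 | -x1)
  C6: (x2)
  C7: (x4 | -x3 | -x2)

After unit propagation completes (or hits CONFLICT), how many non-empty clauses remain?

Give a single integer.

Answer: 0

Derivation:
unit clause [-1] forces x1=F; simplify:
  drop 1 from [1, 3] -> [3]
  drop 1 from [2, 1] -> [2]
  drop 1 from [-2, 1, 3] -> [-2, 3]
  satisfied 2 clause(s); 5 remain; assigned so far: [1]
unit clause [3] forces x3=T; simplify:
  drop -3 from [4, -3, -2] -> [4, -2]
  satisfied 2 clause(s); 3 remain; assigned so far: [1, 3]
unit clause [2] forces x2=T; simplify:
  drop -2 from [4, -2] -> [4]
  satisfied 2 clause(s); 1 remain; assigned so far: [1, 2, 3]
unit clause [4] forces x4=T; simplify:
  satisfied 1 clause(s); 0 remain; assigned so far: [1, 2, 3, 4]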